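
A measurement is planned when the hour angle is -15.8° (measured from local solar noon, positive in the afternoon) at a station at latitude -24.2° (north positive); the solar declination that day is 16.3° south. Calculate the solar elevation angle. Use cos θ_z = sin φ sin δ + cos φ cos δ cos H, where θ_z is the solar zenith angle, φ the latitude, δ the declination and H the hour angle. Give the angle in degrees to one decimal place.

73.2°

With φ = -24.2°, δ = -16.3°, H = -15.80°: sin φ sin δ = 0.1151, cos φ cos δ cos H = 0.8424, so cos θ_z = 0.9575.
θ_z = arccos(0.9575) = 16.76°, so the elevation is 90° − 16.76° = 73.24°.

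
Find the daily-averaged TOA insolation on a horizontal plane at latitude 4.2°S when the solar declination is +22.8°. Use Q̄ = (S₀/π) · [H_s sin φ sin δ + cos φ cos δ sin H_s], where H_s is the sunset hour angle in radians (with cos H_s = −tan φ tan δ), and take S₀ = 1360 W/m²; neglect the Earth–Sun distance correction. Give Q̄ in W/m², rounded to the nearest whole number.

379 W/m²

cos H_s = −tan(-4.2°) · tan(22.8°) = 0.0309, so H_s = arccos(0.0309) = 88.23°. In radians, H_s = 1.5399.
H_s sin φ sin δ = 1.5399 × -0.0732 × 0.3875 = -0.0437.
cos φ cos δ sin H_s = 0.9973 × 0.9219 × 0.9995 = 0.9190.
Q̄ = (1360/π) × (-0.0437 + 0.9190) = 432.90 × 0.8753 = 378.92 W/m².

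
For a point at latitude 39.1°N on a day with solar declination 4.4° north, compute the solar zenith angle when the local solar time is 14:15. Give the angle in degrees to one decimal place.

Hour angle H = 15° × (14.25 − 12) = 33.75°.
cos θ_z = sin(39.1°) sin(4.4°) + cos(39.1°) cos(4.4°) cos(33.75°) = 0.0484 + 0.6434 = 0.6918.
θ_z = arccos(0.6918) = 46.23°.

46.2°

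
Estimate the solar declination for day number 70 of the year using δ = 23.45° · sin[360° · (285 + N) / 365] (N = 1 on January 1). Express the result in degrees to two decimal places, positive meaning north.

-4.02°

360 × (285 + 70) / 365 = 350.137°; sin(350.137°) = -0.1713.
δ = 23.45 × -0.1713 = -4.017° ≈ -4.02°.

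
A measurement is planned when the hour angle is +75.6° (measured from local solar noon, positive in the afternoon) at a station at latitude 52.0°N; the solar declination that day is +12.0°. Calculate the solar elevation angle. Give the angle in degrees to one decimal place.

cos θ_z = sin(52.0°) sin(12.0°) + cos(52.0°) cos(12.0°) cos(75.60°) = 0.1638 + 0.1498 = 0.3136.
θ_z = arccos(0.3136) = 71.72°, so the elevation is 90° − 71.72° = 18.28°.

18.3°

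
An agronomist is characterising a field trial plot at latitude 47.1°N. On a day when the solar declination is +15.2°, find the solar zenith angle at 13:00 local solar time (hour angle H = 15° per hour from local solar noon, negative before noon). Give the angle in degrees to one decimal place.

34.3°

Hour angle H = 15° × (13 − 12) = 15.00°.
cos θ_z = sin φ sin δ + cos φ cos δ cos H = (0.7325)(0.2622) + (0.6807)(0.9650)(0.9659) = 0.8265.
θ_z = arccos(0.8265) = 34.26°.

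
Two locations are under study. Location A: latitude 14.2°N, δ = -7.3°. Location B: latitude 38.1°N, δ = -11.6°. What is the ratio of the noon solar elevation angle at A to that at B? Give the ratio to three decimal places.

1.700

A: 90° − |14.2 − (-7.3)| = 68.50°.
B: 90° − |38.1 − (-11.6)| = 40.30°.
Ratio A/B = 68.5000 / 40.3000 = 1.6998.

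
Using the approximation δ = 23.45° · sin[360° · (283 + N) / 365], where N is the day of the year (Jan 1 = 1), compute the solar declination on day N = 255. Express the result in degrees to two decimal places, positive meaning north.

+3.82°

360 × (283 + 255) / 365 = 530.630°; sin(530.630°) = 0.1628.
δ = 23.45 × 0.1628 = 3.818° ≈ +3.82°.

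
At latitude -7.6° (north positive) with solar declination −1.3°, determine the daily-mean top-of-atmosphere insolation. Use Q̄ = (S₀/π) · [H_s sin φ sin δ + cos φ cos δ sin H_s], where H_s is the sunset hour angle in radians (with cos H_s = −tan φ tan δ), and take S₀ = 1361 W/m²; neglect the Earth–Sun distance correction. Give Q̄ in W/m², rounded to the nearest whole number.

431 W/m²

cos H_s = −tan(-7.6°) · tan(-1.3°) = -0.0030, so H_s = arccos(-0.0030) = 90.17°. In radians, H_s = 1.5738.
H_s sin φ sin δ = 1.5738 × -0.1323 × -0.0227 = 0.0047.
cos φ cos δ sin H_s = 0.9912 × 0.9997 × 1.0000 = 0.9909.
Q̄ = (1361/π) × (0.0047 + 0.9909) = 433.22 × 0.9956 = 431.31 W/m².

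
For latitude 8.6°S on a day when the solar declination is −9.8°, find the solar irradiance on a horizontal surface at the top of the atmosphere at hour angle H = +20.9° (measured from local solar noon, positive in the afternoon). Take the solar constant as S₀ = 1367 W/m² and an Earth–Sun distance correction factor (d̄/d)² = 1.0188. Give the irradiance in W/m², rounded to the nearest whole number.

cos θ_z = sin(-8.6°) sin(-9.8°) + cos(-8.6°) cos(-9.8°) cos(20.90°) = 0.0255 + 0.9102 = 0.9357.
Top-of-atmosphere irradiance = S₀ (d̄/d)² cos θ_z = 1367 × 1.0188 × 0.9357 = 1303.15 W/m².

1303 W/m²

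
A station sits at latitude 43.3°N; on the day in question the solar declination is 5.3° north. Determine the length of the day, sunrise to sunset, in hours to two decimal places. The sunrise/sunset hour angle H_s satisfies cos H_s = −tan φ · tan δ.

12.67 hours

−tan φ tan δ = −(0.9424)(0.0928) = -0.0875; H_s = arccos(-0.0875) = 95.02°.
Day length = 2 H_s / 15° h⁻¹ = 190.04° / 15 = 12.669 h.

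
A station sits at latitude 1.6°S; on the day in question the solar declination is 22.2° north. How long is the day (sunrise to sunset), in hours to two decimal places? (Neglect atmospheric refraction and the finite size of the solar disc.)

11.91 hours

cos H_s = −tan(-1.6°) · tan(22.2°) = 0.0114, so H_s = arccos(0.0114) = 89.35°.
Day length = 2 H_s / 15° h⁻¹ = 178.70° / 15 = 11.913 h.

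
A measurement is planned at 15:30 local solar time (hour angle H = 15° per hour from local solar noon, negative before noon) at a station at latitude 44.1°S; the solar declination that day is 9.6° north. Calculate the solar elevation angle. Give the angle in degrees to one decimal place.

18.4°

Hour angle H = 15° × (15.5 − 12) = 52.50°.
cos θ_z = sin φ sin δ + cos φ cos δ cos H = (-0.6959)(0.1668) + (0.7181)(0.9860)(0.6088) = 0.3150.
θ_z = arccos(0.3150) = 71.64°, so the elevation is 90° − 71.64° = 18.36°.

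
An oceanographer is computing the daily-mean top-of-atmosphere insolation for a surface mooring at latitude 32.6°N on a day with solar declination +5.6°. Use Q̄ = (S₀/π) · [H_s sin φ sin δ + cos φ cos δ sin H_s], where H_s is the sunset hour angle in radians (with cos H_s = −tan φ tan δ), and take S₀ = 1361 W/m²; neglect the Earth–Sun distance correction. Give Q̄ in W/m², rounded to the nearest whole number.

The sunset hour angle satisfies cos H_s = −tan φ tan δ = -0.0627, giving H_s = 93.59°. In radians, H_s = 1.6335.
H_s sin φ sin δ = 1.6335 × 0.5388 × 0.0976 = 0.0859.
cos φ cos δ sin H_s = 0.8425 × 0.9952 × 0.9980 = 0.8368.
Q̄ = (1361/π) × (0.0859 + 0.8368) = 433.22 × 0.9227 = 399.73 W/m².

400 W/m²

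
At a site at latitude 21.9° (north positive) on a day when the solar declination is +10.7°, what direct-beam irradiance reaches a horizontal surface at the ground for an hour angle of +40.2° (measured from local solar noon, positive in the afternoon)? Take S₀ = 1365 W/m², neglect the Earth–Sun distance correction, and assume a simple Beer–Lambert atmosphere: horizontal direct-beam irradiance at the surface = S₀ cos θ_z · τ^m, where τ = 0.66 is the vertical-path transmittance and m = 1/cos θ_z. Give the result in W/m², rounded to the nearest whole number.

607 W/m²

cos θ_z = sin φ sin δ + cos φ cos δ cos H = (0.3730)(0.1857) + (0.9278)(0.9826)(0.7638) = 0.7656.
Air mass m = 1/cos θ_z = 1/0.7656 = 1.306; τ^m = 0.66^1.306 = 0.5812.
Surface direct beam = 1365 × 0.7656 × 0.5812 = 607.38 W/m².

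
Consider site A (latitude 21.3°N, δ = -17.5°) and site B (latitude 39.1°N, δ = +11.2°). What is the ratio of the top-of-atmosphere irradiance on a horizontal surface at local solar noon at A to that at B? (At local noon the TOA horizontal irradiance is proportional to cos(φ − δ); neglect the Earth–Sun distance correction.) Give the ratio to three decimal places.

0.882

A: cos θ_z = cos(21.3° − (-17.5°)) = 0.7793.
B: cos θ_z = cos(39.1° − (11.2°)) = 0.8838.
Ratio A/B = 0.7793 / 0.8838 = 0.8818.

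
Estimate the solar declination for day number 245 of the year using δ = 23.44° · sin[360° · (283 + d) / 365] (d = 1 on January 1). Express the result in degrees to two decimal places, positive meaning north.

+7.72°

360 × (283 + 245) / 365 = 520.767°; sin(520.767°) = 0.3294.
δ = 23.44 × 0.3294 = 7.721° ≈ +7.72°.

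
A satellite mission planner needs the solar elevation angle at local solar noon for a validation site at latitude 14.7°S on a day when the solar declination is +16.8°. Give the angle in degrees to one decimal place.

58.5°

At local solar noon the hour angle is zero, so the elevation is 90° − |φ − δ| = 90° − |-14.7° − (16.8°)| = 90° − 31.5° = 58.5°.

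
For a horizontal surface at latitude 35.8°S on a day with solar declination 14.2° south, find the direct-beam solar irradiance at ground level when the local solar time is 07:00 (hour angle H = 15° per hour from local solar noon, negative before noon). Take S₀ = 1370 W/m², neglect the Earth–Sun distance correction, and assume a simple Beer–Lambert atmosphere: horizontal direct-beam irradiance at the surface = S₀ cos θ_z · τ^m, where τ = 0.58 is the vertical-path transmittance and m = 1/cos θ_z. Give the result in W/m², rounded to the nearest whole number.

99 W/m²

Hour angle H = 15° × (7 − 12) = -75.00°.
With φ = -35.8°, δ = -14.2°, H = -75.00°: sin φ sin δ = 0.1435, cos φ cos δ cos H = 0.2035, so cos θ_z = 0.3470.
Air mass m = 1/cos θ_z = 1/0.3470 = 2.882; τ^m = 0.58^2.882 = 0.2081.
Surface direct beam = 1370 × 0.3470 × 0.2081 = 98.93 W/m².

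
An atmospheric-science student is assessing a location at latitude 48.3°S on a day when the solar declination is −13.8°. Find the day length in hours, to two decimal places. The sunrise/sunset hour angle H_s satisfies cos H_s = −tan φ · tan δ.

14.13 hours

The sunset hour angle satisfies cos H_s = −tan φ tan δ = -0.2757, giving H_s = 106.00°.
Day length = 2 H_s / 15° h⁻¹ = 212.00° / 15 = 14.133 h.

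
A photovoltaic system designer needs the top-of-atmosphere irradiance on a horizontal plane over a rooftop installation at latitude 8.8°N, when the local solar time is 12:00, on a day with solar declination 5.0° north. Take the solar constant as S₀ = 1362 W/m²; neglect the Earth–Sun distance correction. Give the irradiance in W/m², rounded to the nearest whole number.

Hour angle H = 15° × (12 − 12) = 0.00°.
cos θ_z = sin(8.8°) sin(5.0°) + cos(8.8°) cos(5.0°) cos(0.00°) = 0.0133 + 0.9845 = 0.9978.
Top-of-atmosphere irradiance = S₀ cos θ_z = 1362 × 0.9978 = 1359.00 W/m².

1359 W/m²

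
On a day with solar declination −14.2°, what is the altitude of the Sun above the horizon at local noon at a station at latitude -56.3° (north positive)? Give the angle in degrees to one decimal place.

47.9°

At local solar noon the hour angle is zero, so the elevation is 90° − |φ − δ| = 90° − |-56.3° − (-14.2°)| = 90° − 42.1° = 47.9°.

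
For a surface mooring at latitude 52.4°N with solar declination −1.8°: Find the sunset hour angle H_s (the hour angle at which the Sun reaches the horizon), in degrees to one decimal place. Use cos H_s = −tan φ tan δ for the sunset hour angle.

cos H_s = −tan(52.4°) · tan(-1.8°) = 0.0408, so H_s = arccos(0.0408) = 87.66°.

87.7°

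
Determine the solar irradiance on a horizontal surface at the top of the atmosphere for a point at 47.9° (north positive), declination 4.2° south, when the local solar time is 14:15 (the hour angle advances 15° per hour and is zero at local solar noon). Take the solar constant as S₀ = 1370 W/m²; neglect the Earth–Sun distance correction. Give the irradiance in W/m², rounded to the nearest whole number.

687 W/m²

Hour angle H = 15° × (14.25 − 12) = 33.75°.
With φ = 47.9°, δ = -4.2°, H = 33.75°: sin φ sin δ = -0.0543, cos φ cos δ cos H = 0.5559, so cos θ_z = 0.5016.
Top-of-atmosphere irradiance = S₀ cos θ_z = 1370 × 0.5016 = 687.19 W/m².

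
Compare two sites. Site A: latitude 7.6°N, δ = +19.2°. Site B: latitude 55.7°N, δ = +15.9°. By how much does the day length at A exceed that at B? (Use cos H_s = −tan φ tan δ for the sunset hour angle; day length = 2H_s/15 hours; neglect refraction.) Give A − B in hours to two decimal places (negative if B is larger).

A: H_s = arccos(−tan 7.6° · tan 19.2°) = 92.66°, so 2H_s/15 = 12.3547 h.
B: H_s = arccos(−tan 55.7° · tan 15.9°) = 114.68°, so 2H_s/15 = 15.2907 h.
A − B = 12.3547 − 15.2907 = -2.9360 h.

-2.94 h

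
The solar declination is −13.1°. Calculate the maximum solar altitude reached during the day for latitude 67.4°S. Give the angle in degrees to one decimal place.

At local solar noon the hour angle is zero, so the elevation is 90° − |φ − δ| = 90° − |-67.4° − (-13.1°)| = 90° − 54.3° = 35.7°.

35.7°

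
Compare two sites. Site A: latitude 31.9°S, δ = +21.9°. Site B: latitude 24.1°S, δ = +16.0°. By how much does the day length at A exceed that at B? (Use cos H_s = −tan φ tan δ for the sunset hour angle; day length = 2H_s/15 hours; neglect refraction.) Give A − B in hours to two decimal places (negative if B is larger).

A: H_s = arccos(−tan -31.9° · tan 21.9°) = 75.51°, so 2H_s/15 = 10.0680 h.
B: H_s = arccos(−tan -24.1° · tan 16.0°) = 82.63°, so 2H_s/15 = 11.0173 h.
A − B = 10.0680 − 11.0173 = -0.9493 h.

-0.95 h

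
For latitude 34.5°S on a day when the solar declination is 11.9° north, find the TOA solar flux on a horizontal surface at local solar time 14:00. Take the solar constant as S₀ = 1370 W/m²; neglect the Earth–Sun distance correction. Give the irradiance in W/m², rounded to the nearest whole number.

Hour angle H = 15° × (14 − 12) = 30.00°.
With φ = -34.5°, δ = 11.9°, H = 30.00°: sin φ sin δ = -0.1168, cos φ cos δ cos H = 0.6984, so cos θ_z = 0.5816.
Top-of-atmosphere irradiance = S₀ cos θ_z = 1370 × 0.5816 = 796.79 W/m².

797 W/m²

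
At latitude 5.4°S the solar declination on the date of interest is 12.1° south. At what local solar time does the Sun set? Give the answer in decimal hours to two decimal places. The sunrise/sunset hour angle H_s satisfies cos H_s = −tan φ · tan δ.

18.08 h

−tan φ tan δ = −(-0.0945)(-0.2144) = -0.0203; H_s = arccos(-0.0203) = 91.16°.
Sunset is at 12 + H_s/15 = 12 + 6.077 = 18.077 h local solar time.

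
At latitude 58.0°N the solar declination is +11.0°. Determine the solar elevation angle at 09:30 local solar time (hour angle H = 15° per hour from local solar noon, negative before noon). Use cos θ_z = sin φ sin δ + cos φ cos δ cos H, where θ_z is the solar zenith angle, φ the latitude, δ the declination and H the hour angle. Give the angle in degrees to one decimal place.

Hour angle H = 15° × (9.5 − 12) = -37.50°.
With φ = 58.0°, δ = 11.0°, H = -37.50°: sin φ sin δ = 0.1618, cos φ cos δ cos H = 0.4127, so cos θ_z = 0.5745.
θ_z = arccos(0.5745) = 54.94°, so the elevation is 90° − 54.94° = 35.06°.

35.1°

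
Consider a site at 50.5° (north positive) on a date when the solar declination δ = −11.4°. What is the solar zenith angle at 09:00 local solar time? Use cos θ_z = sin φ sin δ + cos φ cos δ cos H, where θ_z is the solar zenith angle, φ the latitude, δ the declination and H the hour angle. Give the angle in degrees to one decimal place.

Hour angle H = 15° × (9 − 12) = -45.00°.
With φ = 50.5°, δ = -11.4°, H = -45.00°: sin φ sin δ = -0.1525, cos φ cos δ cos H = 0.4409, so cos θ_z = 0.2884.
θ_z = arccos(0.2884) = 73.24°.

73.2°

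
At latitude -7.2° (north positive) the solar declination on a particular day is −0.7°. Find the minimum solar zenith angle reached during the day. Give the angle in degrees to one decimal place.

At local solar noon the hour angle is zero, so the zenith angle is |φ − δ| = |-7.2° − (-0.7°)| = 6.5°.

6.5°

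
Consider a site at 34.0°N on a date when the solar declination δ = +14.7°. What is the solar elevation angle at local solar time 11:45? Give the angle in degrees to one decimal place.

Hour angle H = 15° × (11.75 − 12) = -3.75°.
cos θ_z = sin(34.0°) sin(14.7°) + cos(34.0°) cos(14.7°) cos(-3.75°) = 0.1419 + 0.8002 = 0.9421.
θ_z = arccos(0.9421) = 19.59°, so the elevation is 90° − 19.59° = 70.41°.

70.4°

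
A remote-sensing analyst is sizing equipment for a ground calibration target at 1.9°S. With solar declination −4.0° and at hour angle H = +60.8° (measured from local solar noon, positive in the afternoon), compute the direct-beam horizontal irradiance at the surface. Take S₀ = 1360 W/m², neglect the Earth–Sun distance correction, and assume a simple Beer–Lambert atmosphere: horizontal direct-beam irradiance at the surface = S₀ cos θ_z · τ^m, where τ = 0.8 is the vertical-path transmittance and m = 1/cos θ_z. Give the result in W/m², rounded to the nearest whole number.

421 W/m²

cos θ_z = sin(-1.9°) sin(-4.0°) + cos(-1.9°) cos(-4.0°) cos(60.80°) = 0.0023 + 0.4864 = 0.4887.
Air mass m = 1/cos θ_z = 1/0.4887 = 2.046; τ^m = 0.8^2.046 = 0.6335.
Surface direct beam = 1360 × 0.4887 × 0.6335 = 421.04 W/m².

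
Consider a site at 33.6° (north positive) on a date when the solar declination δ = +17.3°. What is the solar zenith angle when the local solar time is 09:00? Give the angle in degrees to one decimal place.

Hour angle H = 15° × (9 − 12) = -45.00°.
cos θ_z = sin φ sin δ + cos φ cos δ cos H = (0.5534)(0.2974) + (0.8329)(0.9548)(0.7071) = 0.7269.
θ_z = arccos(0.7269) = 43.37°.

43.4°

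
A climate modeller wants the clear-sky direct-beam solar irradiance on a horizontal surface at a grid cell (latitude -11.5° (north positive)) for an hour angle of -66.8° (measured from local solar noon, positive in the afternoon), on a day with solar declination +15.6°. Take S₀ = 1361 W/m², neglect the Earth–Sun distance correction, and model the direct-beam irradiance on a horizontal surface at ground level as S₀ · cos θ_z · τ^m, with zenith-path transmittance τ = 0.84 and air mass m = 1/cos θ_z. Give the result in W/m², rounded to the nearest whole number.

250 W/m²

cos θ_z = sin(-11.5°) sin(15.6°) + cos(-11.5°) cos(15.6°) cos(-66.80°) = -0.0536 + 0.3718 = 0.3182.
Air mass m = 1/cos θ_z = 1/0.3182 = 3.143; τ^m = 0.84^3.143 = 0.5781.
Surface direct beam = 1361 × 0.3182 × 0.5781 = 250.36 W/m².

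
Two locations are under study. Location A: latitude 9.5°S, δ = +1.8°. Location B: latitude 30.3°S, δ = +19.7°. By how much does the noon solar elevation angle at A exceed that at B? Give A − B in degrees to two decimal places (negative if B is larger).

+38.70°

A: 90° − |-9.5 − (1.8)| = 78.70°.
B: 90° − |-30.3 − (19.7)| = 40.00°.
A − B = 78.70 − 40.00 = 38.70°.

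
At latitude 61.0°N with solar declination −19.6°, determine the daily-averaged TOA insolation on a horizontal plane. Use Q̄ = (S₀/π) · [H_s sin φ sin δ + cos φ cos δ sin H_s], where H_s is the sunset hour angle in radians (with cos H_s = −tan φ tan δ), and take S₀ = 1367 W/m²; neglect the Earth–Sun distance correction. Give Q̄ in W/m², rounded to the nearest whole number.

41 W/m²

−tan φ tan δ = −(1.8040)(-0.3561) = 0.6424; H_s = arccos(0.6424) = 50.03°. In radians, H_s = 0.8732.
H_s sin φ sin δ = 0.8732 × 0.8746 × -0.3355 = -0.2562.
cos φ cos δ sin H_s = 0.4848 × 0.9421 × 0.7664 = 0.3500.
Q̄ = (1367/π) × (-0.2562 + 0.3500) = 435.13 × 0.0938 = 40.82 W/m².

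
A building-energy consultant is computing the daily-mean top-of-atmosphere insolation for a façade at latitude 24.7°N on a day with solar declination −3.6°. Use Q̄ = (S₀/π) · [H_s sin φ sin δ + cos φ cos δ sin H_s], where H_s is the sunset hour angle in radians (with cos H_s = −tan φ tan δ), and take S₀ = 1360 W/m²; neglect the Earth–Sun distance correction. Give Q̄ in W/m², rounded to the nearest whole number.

cos H_s = −tan(24.7°) · tan(-3.6°) = 0.0289, so H_s = arccos(0.0289) = 88.34°. In radians, H_s = 1.5418.
H_s sin φ sin δ = 1.5418 × 0.4179 × -0.0628 = -0.0405.
cos φ cos δ sin H_s = 0.9085 × 0.9980 × 0.9996 = 0.9063.
Q̄ = (1360/π) × (-0.0405 + 0.9063) = 432.90 × 0.8658 = 374.80 W/m².

375 W/m²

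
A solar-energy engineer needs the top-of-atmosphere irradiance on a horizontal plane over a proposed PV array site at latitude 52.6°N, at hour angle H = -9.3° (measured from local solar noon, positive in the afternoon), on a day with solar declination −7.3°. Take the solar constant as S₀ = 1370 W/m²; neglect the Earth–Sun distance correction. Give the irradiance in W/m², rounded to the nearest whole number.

cos θ_z = sin φ sin δ + cos φ cos δ cos H = (0.7944)(-0.1271) + (0.6074)(0.9919)(0.9869) = 0.4936.
Top-of-atmosphere irradiance = S₀ cos θ_z = 1370 × 0.4936 = 676.23 W/m².

676 W/m²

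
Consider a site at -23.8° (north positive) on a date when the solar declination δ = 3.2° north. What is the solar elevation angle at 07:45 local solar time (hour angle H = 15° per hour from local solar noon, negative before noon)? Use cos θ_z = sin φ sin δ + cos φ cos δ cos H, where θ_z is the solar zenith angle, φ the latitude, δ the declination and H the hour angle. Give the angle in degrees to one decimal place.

22.4°

Hour angle H = 15° × (7.75 − 12) = -63.75°.
With φ = -23.8°, δ = 3.2°, H = -63.75°: sin φ sin δ = -0.0225, cos φ cos δ cos H = 0.4040, so cos θ_z = 0.3815.
θ_z = arccos(0.3815) = 67.57°, so the elevation is 90° − 67.57° = 22.43°.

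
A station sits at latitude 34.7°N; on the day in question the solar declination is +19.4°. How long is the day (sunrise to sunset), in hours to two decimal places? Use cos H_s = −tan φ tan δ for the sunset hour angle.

−tan φ tan δ = −(0.6924)(0.3522) = -0.2439; H_s = arccos(-0.2439) = 104.12°.
Day length = 2 H_s / 15° h⁻¹ = 208.24° / 15 = 13.883 h.

13.88 hours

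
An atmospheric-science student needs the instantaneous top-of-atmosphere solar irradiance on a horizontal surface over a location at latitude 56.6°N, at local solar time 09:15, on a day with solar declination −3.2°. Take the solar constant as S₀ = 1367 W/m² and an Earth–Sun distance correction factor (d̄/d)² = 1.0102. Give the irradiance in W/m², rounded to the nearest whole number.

506 W/m²

Hour angle H = 15° × (9.25 − 12) = -41.25°.
cos θ_z = sin(56.6°) sin(-3.2°) + cos(56.6°) cos(-3.2°) cos(-41.25°) = -0.0466 + 0.4132 = 0.3666.
Top-of-atmosphere irradiance = S₀ (d̄/d)² cos θ_z = 1367 × 1.0102 × 0.3666 = 506.25 W/m².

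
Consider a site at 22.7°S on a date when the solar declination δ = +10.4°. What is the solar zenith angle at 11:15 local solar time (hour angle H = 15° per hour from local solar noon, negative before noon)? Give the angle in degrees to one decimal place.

Hour angle H = 15° × (11.25 − 12) = -11.25°.
With φ = -22.7°, δ = 10.4°, H = -11.25°: sin φ sin δ = -0.0697, cos φ cos δ cos H = 0.8899, so cos θ_z = 0.8202.
θ_z = arccos(0.8202) = 34.90°.

34.9°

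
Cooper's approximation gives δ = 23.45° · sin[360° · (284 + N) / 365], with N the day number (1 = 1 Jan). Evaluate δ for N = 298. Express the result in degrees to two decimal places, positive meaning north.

360 × (284 + 298) / 365 = 574.027°; sin(574.027°) = -0.5596.
δ = 23.45 × -0.5596 = -13.123° ≈ -13.12°.

-13.12°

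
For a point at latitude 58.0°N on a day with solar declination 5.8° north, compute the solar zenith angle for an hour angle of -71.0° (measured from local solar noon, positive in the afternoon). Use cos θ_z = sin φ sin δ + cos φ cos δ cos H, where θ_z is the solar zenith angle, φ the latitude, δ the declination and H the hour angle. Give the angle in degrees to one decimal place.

cos θ_z = sin φ sin δ + cos φ cos δ cos H = (0.8480)(0.1011) + (0.5299)(0.9949)(0.3256) = 0.2574.
θ_z = arccos(0.2574) = 75.08°.

75.1°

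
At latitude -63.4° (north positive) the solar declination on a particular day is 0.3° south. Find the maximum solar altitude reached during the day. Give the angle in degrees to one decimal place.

At local solar noon the hour angle is zero, so the elevation is 90° − |φ − δ| = 90° − |-63.4° − (-0.3°)| = 90° − 63.1° = 26.9°.

26.9°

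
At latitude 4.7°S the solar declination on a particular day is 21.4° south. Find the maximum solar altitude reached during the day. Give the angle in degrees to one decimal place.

73.3°

At local solar noon the hour angle is zero, so the elevation is 90° − |φ − δ| = 90° − |-4.7° − (-21.4°)| = 90° − 16.7° = 73.3°.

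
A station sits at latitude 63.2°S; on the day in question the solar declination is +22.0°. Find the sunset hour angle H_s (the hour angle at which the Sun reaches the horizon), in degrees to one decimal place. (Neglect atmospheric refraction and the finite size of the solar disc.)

36.9°

The sunset hour angle satisfies cos H_s = −tan φ tan δ = 0.7998, giving H_s = 36.89°.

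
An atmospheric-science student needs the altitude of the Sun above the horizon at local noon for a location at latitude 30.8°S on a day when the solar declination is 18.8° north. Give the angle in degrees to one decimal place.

At local solar noon the hour angle is zero, so the elevation is 90° − |φ − δ| = 90° − |-30.8° − (18.8°)| = 90° − 49.6° = 40.4°.

40.4°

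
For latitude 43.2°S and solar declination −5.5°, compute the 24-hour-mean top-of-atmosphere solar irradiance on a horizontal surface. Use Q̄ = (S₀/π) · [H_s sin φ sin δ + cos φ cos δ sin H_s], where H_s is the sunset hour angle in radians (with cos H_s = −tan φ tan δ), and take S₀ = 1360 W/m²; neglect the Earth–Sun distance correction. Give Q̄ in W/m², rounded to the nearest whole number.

The sunset hour angle satisfies cos H_s = −tan φ tan δ = -0.0904, giving H_s = 95.19°. In radians, H_s = 1.6614.
H_s sin φ sin δ = 1.6614 × -0.6845 × -0.0958 = 0.1089.
cos φ cos δ sin H_s = 0.7290 × 0.9954 × 0.9959 = 0.7227.
Q̄ = (1360/π) × (0.1089 + 0.7227) = 432.90 × 0.8316 = 360.00 W/m².

360 W/m²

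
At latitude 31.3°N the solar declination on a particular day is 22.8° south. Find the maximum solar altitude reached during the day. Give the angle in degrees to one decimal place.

35.9°

At local solar noon the hour angle is zero, so the elevation is 90° − |φ − δ| = 90° − |31.3° − (-22.8°)| = 90° − 54.1° = 35.9°.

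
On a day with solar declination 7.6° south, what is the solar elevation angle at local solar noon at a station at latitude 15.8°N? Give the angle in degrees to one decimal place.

66.6°

At local solar noon the hour angle is zero, so the elevation is 90° − |φ − δ| = 90° − |15.8° − (-7.6°)| = 90° − 23.4° = 66.6°.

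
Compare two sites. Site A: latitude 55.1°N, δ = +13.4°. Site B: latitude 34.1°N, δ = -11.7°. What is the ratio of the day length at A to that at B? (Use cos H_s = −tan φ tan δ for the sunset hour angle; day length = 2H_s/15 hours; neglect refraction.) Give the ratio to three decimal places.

1.342

A: H_s = arccos(−tan 55.1° · tan 13.4°) = 109.97°, so 2H_s/15 = 14.6627 h.
B: H_s = arccos(−tan 34.1° · tan -11.7°) = 81.94°, so 2H_s/15 = 10.9253 h.
Ratio A/B = 14.6627 / 10.9253 = 1.3421.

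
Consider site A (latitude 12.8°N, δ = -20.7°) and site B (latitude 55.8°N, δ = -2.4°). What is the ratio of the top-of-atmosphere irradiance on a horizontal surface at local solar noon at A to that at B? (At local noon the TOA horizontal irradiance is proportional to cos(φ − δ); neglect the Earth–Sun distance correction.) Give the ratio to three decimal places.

A: cos θ_z = cos(12.8° − (-20.7°)) = 0.8339.
B: cos θ_z = cos(55.8° − (-2.4°)) = 0.5270.
Ratio A/B = 0.8339 / 0.5270 = 1.5824.

1.582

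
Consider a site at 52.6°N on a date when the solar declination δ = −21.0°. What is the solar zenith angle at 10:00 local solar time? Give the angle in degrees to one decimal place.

78.1°

Hour angle H = 15° × (10 − 12) = -30.00°.
cos θ_z = sin(52.6°) sin(-21.0°) + cos(52.6°) cos(-21.0°) cos(-30.00°) = -0.2847 + 0.4911 = 0.2064.
θ_z = arccos(0.2064) = 78.09°.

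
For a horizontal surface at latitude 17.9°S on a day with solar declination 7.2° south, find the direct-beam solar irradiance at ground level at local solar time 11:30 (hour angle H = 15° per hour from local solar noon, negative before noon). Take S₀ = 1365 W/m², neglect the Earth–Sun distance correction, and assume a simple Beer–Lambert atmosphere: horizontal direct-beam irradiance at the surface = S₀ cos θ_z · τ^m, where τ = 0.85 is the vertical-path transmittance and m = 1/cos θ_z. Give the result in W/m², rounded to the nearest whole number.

Hour angle H = 15° × (11.5 − 12) = -7.50°.
cos θ_z = sin φ sin δ + cos φ cos δ cos H = (-0.3074)(-0.1253) + (0.9516)(0.9921)(0.9914) = 0.9745.
Air mass m = 1/cos θ_z = 1/0.9745 = 1.026; τ^m = 0.85^1.026 = 0.8464.
Surface direct beam = 1365 × 0.9745 × 0.8464 = 1125.87 W/m².

1126 W/m²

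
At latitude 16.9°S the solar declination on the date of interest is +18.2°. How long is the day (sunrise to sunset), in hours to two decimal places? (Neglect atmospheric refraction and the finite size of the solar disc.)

The sunset hour angle satisfies cos H_s = −tan φ tan δ = 0.0999, giving H_s = 84.27°.
Day length = 2 H_s / 15° h⁻¹ = 168.54° / 15 = 11.236 h.

11.24 hours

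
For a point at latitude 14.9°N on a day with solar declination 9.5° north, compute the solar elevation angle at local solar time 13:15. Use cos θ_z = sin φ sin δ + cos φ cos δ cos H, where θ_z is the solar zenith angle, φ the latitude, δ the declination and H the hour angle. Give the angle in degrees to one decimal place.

70.9°

Hour angle H = 15° × (13.25 − 12) = 18.75°.
cos θ_z = sin φ sin δ + cos φ cos δ cos H = (0.2571)(0.1650) + (0.9664)(0.9863)(0.9469) = 0.9450.
θ_z = arccos(0.9450) = 19.09°, so the elevation is 90° − 19.09° = 70.91°.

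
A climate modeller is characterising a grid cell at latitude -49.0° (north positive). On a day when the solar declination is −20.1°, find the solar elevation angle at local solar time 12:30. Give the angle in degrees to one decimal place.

60.5°

Hour angle H = 15° × (12.5 − 12) = 7.50°.
cos θ_z = sin φ sin δ + cos φ cos δ cos H = (-0.7547)(-0.3437) + (0.6561)(0.9391)(0.9914) = 0.8702.
θ_z = arccos(0.8702) = 29.52°, so the elevation is 90° − 29.52° = 60.48°.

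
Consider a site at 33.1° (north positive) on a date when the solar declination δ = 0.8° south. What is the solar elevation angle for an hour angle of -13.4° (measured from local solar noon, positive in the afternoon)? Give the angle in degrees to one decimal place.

53.8°

cos θ_z = sin(33.1°) sin(-0.8°) + cos(33.1°) cos(-0.8°) cos(-13.40°) = -0.0076 + 0.8148 = 0.8072.
θ_z = arccos(0.8072) = 36.18°, so the elevation is 90° − 36.18° = 53.82°.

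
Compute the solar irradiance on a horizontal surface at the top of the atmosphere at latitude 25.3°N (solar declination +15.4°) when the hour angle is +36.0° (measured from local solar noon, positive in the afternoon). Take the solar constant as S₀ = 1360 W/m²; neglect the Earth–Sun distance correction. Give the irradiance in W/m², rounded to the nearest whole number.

cos θ_z = sin(25.3°) sin(15.4°) + cos(25.3°) cos(15.4°) cos(36.00°) = 0.1135 + 0.7052 = 0.8187.
Top-of-atmosphere irradiance = S₀ cos θ_z = 1360 × 0.8187 = 1113.43 W/m².

1113 W/m²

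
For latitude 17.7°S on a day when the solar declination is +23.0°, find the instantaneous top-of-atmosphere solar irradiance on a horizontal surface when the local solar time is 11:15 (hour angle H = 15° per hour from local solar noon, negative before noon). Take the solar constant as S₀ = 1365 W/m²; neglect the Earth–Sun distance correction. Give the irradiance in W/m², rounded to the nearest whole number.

Hour angle H = 15° × (11.25 − 12) = -11.25°.
cos θ_z = sin(-17.7°) sin(23.0°) + cos(-17.7°) cos(23.0°) cos(-11.25°) = -0.1188 + 0.8601 = 0.7413.
Top-of-atmosphere irradiance = S₀ cos θ_z = 1365 × 0.7413 = 1011.87 W/m².

1012 W/m²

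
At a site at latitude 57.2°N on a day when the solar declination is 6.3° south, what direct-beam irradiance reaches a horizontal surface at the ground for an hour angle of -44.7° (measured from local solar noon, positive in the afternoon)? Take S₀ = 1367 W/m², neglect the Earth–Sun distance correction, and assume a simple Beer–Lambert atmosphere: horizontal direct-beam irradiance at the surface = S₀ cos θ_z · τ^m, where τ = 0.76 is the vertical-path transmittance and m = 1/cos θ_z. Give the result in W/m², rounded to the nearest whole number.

154 W/m²

cos θ_z = sin φ sin δ + cos φ cos δ cos H = (0.8406)(-0.1097) + (0.5417)(0.9940)(0.7108) = 0.2905.
Air mass m = 1/cos θ_z = 1/0.2905 = 3.442; τ^m = 0.76^3.442 = 0.3888.
Surface direct beam = 1367 × 0.2905 × 0.3888 = 154.40 W/m².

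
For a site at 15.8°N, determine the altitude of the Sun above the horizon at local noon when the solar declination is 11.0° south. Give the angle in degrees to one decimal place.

63.2°

At local solar noon the hour angle is zero, so the elevation is 90° − |φ − δ| = 90° − |15.8° − (-11.0°)| = 90° − 26.8° = 63.2°.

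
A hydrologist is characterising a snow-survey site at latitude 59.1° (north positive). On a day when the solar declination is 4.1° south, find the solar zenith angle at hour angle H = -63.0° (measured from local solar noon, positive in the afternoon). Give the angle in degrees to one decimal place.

cos θ_z = sin φ sin δ + cos φ cos δ cos H = (0.8581)(-0.0715) + (0.5135)(0.9974)(0.4540) = 0.1712.
θ_z = arccos(0.1712) = 80.14°.

80.1°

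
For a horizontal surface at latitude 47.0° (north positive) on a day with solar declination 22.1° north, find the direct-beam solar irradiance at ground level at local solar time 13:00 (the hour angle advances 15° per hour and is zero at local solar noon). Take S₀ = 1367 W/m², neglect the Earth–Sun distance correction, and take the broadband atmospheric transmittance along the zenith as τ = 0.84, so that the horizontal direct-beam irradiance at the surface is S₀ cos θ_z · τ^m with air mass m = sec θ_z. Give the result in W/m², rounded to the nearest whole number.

Hour angle H = 15° × (13 − 12) = 15.00°.
cos θ_z = sin(47.0°) sin(22.1°) + cos(47.0°) cos(22.1°) cos(15.00°) = 0.2752 + 0.6104 = 0.8856.
Air mass m = 1/cos θ_z = 1/0.8856 = 1.129; τ^m = 0.84^1.129 = 0.8213.
Surface direct beam = 1367 × 0.8856 × 0.8213 = 994.28 W/m².

994 W/m²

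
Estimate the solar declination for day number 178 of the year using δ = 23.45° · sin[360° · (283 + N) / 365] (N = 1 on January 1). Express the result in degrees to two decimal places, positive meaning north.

360 × (283 + 178) / 365 = 454.685°; sin(454.685°) = 0.9967.
δ = 23.45 × 0.9967 = 23.373° ≈ +23.37°.

+23.37°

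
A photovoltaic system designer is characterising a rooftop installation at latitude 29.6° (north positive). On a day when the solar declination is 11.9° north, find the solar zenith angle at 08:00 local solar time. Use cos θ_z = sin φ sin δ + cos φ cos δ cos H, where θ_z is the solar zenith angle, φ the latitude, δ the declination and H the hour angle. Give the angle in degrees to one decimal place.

Hour angle H = 15° × (8 − 12) = -60.00°.
With φ = 29.6°, δ = 11.9°, H = -60.00°: sin φ sin δ = 0.1019, cos φ cos δ cos H = 0.4254, so cos θ_z = 0.5273.
θ_z = arccos(0.5273) = 58.18°.

58.2°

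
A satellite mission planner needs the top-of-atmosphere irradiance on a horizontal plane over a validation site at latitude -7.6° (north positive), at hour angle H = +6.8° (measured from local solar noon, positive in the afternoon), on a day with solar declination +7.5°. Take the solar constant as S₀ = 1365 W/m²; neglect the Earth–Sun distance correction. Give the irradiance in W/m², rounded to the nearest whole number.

cos θ_z = sin(-7.6°) sin(7.5°) + cos(-7.6°) cos(7.5°) cos(6.80°) = -0.0173 + 0.9758 = 0.9585.
Top-of-atmosphere irradiance = S₀ cos θ_z = 1365 × 0.9585 = 1308.35 W/m².

1308 W/m²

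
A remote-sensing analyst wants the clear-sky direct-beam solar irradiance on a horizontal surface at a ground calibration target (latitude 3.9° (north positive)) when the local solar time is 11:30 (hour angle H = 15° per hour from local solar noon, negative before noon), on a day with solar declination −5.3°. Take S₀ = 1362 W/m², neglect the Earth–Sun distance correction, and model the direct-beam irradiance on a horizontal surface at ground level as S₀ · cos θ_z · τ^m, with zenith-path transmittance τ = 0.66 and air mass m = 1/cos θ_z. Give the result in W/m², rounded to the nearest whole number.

Hour angle H = 15° × (11.5 − 12) = -7.50°.
cos θ_z = sin φ sin δ + cos φ cos δ cos H = (0.0680)(-0.0924) + (0.9977)(0.9957)(0.9914) = 0.9786.
Air mass m = 1/cos θ_z = 1/0.9786 = 1.022; τ^m = 0.66^1.022 = 0.6540.
Surface direct beam = 1362 × 0.9786 × 0.6540 = 871.69 W/m².

872 W/m²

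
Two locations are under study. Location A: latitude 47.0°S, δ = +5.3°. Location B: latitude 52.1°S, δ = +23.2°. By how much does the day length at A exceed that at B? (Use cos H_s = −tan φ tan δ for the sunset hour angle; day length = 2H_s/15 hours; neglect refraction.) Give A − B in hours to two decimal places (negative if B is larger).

A: H_s = arccos(−tan -47.0° · tan 5.3°) = 84.29°, so 2H_s/15 = 11.2387 h.
B: H_s = arccos(−tan -52.1° · tan 23.2°) = 56.59°, so 2H_s/15 = 7.5453 h.
A − B = 11.2387 − 7.5453 = 3.6934 h.

+3.69 h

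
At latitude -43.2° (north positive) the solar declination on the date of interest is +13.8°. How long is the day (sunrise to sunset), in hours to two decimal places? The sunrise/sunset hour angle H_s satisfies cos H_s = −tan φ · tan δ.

cos H_s = −tan(-43.2°) · tan(13.8°) = 0.2307, so H_s = arccos(0.2307) = 76.66°.
Day length = 2 H_s / 15° h⁻¹ = 153.32° / 15 = 10.221 h.

10.22 hours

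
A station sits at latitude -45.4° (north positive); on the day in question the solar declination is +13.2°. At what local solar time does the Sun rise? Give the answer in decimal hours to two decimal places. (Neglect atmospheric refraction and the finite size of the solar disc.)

−tan φ tan δ = −(-1.0141)(0.2345) = 0.2378; H_s = arccos(0.2378) = 76.24°.
Sunrise is at 12 − H_s/15 = 12 − 5.083 = 6.917 h local solar time.

6.92 h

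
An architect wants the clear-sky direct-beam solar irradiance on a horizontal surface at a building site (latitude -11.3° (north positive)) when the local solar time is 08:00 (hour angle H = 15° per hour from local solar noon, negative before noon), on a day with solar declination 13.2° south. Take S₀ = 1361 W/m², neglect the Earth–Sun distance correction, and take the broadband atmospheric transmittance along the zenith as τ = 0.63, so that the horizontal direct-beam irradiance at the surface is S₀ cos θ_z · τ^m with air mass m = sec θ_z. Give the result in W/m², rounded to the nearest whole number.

293 W/m²

Hour angle H = 15° × (8 − 12) = -60.00°.
cos θ_z = sin(-11.3°) sin(-13.2°) + cos(-11.3°) cos(-13.2°) cos(-60.00°) = 0.0447 + 0.4774 = 0.5221.
Air mass m = 1/cos θ_z = 1/0.5221 = 1.915; τ^m = 0.63^1.915 = 0.4128.
Surface direct beam = 1361 × 0.5221 × 0.4128 = 293.33 W/m².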